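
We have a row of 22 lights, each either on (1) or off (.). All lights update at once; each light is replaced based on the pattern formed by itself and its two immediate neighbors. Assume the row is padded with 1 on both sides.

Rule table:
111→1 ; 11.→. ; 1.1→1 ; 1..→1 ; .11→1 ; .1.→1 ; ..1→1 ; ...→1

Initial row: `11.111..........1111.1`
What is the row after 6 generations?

.1111111111111.1111111

generation 1: 1.111.1111111111111.11
generation 2: .111.1111111111111.111
generation 3: 111.1111111111111.1111
generation 4: 11.1111111111111.11111
generation 5: 1.1111111111111.111111
generation 6: .1111111111111.1111111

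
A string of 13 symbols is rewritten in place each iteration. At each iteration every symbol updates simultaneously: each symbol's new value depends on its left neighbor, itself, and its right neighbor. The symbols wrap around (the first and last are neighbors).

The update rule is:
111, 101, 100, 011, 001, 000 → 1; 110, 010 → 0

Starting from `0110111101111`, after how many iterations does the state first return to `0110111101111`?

1101111011110
1011110111101
0111101111011
1111011110110
1110111101101
1101111011011
1011110110111
0111101101111
1111011011110
1110110111101
1101101111011
1011011110111
0110111101111

13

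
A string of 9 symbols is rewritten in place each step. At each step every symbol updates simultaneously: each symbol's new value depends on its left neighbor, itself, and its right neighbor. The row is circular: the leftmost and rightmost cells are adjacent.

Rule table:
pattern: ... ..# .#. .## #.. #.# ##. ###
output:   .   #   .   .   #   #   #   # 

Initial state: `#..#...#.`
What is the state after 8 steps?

#.#.#.#.#

.##.#.#.#
#.##.#.#.
.#.##.#.#
#.#.##.#.
.#.#.##.#
#.#.#.##.
.#.#.#.##
#.#.#.#.#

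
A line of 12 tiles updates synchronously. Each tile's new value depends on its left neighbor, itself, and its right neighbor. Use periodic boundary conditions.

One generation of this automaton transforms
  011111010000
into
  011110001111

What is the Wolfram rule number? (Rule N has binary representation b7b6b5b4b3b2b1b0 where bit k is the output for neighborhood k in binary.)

position 2: 111 → 1  (bit 7 = 1)
position 5: 110 → 0  (bit 6 = 0)
position 6: 101 → 0  (bit 5 = 0)
position 8: 100 → 1  (bit 4 = 1)
position 1: 011 → 1  (bit 3 = 1)
position 7: 010 → 0  (bit 2 = 0)
position 0: 001 → 0  (bit 1 = 0)
position 9: 000 → 1  (bit 0 = 1)
bits b7..b0 = 10011001 = 153

153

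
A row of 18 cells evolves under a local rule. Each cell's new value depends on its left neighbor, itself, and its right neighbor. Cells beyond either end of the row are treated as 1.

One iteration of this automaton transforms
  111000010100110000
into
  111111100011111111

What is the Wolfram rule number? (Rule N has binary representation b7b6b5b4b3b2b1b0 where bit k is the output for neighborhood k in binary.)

219

position 0: 111 → 1  (bit 7 = 1)
position 2: 110 → 1  (bit 6 = 1)
position 8: 101 → 0  (bit 5 = 0)
position 3: 100 → 1  (bit 4 = 1)
position 12: 011 → 1  (bit 3 = 1)
position 7: 010 → 0  (bit 2 = 0)
position 6: 001 → 1  (bit 1 = 1)
position 4: 000 → 1  (bit 0 = 1)
bits b7..b0 = 11011011 = 219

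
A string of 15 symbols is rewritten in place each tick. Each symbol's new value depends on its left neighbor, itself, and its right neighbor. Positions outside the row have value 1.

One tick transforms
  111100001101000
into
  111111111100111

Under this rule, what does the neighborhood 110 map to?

1

At position 3 the neighborhood is 110; the next row has 1 there.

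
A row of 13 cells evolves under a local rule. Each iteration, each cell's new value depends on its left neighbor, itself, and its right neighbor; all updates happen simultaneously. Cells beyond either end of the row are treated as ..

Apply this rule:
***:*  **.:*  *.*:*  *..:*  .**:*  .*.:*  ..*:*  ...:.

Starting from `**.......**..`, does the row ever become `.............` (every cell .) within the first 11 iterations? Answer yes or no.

no

***.....****.
****...******
*****.*******
*************
*************  (fixed point — unchanged through iteration 11)
iteration 11 is *************, still not uniform .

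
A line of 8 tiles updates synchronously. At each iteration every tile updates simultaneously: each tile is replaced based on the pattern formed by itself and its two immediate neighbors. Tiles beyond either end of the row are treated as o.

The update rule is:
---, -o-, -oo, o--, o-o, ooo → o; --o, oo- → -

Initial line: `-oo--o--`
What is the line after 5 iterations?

ooo-oooo

oo-o-oo-
o-oooo-o
-oooo-oo
oooo-ooo
ooo-oooo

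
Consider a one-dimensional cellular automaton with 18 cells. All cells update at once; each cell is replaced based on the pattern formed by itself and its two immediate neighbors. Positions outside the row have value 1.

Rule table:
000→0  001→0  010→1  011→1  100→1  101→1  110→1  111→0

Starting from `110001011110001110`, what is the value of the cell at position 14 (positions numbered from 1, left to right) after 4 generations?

0

011001110011001011
111101011011101110
000111111110111011
100100000011101110
position 14 holds 0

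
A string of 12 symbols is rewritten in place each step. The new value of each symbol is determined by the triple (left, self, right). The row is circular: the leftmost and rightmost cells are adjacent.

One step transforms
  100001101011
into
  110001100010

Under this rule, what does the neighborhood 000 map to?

0

At position 2 the neighborhood is 000; the next row has 0 there.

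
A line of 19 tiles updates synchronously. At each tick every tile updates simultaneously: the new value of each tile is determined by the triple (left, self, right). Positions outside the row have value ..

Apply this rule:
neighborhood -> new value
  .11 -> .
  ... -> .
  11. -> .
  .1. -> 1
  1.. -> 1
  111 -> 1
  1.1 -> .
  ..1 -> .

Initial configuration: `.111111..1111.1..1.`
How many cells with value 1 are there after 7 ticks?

4

tick 1: ..1111.1..11..11.11
tick 2: ...11..11...1......
tick 3: .....1...1..11.....
tick 4: .....11..11...1....
tick 5: .......1...1..11...
tick 6: .......11..11...1..
tick 7: .........1...1..11.
count of 1: 4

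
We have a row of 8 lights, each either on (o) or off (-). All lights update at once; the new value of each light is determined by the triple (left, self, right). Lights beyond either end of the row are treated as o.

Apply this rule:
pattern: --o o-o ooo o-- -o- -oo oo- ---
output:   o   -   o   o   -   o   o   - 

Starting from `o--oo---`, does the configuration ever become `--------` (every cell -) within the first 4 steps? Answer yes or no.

no

oooooo-o
oooooo-o  (fixed point — unchanged through step 4)
step 4 is oooooo-o, still not uniform -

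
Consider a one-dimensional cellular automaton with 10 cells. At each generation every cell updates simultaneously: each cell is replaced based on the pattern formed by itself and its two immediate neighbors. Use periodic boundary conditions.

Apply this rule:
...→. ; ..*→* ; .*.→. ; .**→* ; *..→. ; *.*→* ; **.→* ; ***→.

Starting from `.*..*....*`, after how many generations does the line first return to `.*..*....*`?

generation 1: *..*....*.
generation 2: ..*....*.*
generation 3: .*....*.*.
generation 4: *....*.*..
generation 5: ....*.*..*
generation 6: ...*.*..*.
generation 7: ..*.*..*..
generation 8: .*.*..*...
generation 9: *.*..*....
generation 10: .*..*....*

10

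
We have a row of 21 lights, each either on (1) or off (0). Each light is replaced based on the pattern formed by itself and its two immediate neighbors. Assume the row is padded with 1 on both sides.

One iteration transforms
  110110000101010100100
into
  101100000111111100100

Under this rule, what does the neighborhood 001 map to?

0

At position 8 the neighborhood is 001; the next row has 0 there.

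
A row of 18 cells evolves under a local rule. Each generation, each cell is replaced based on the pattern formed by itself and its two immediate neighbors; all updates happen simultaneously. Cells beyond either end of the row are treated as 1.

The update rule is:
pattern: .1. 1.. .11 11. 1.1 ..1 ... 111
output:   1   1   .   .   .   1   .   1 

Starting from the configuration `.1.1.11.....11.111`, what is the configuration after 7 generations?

generation 1: .1.1...1...1....11
generation 2: .1.11.111.111..1.1
generation 3: .1.....1...1.111..
generation 4: .11...111.11..1.11
generation 5: ...1.1.1....111..1
generation 6: 1.11.1.11..1.1.11.
generation 7: .....1...111.1....

.....1...111.1....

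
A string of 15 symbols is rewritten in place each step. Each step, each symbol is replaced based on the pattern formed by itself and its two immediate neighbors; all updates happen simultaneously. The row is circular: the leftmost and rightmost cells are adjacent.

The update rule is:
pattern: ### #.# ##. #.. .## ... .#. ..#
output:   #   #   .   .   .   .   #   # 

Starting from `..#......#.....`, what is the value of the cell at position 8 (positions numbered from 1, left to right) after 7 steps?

.

.##.....##.....
#......#.......
#.....##......#
.....#.......#.
....##......##.
...#.......#...
..##......##...
position 8 holds .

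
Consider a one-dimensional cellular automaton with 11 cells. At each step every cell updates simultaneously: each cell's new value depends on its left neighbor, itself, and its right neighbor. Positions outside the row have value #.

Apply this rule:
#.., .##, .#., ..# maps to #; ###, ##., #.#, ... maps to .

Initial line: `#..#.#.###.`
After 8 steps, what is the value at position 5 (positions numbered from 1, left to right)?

.

.###.#.#...
.#...#.##.#
.##.##.#..#
.#..#..####
.#######...
.#......#.#
.##....##.#
.#.#..##..#
position 5 holds .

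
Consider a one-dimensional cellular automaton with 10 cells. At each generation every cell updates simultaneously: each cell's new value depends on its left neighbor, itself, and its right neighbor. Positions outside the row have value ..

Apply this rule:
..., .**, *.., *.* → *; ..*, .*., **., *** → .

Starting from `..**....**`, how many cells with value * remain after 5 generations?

*.*.***.*.
.*.**..*.*
..**.*..*.
*.*.*.*..*
.*.*.*.*..
count of *: 4

4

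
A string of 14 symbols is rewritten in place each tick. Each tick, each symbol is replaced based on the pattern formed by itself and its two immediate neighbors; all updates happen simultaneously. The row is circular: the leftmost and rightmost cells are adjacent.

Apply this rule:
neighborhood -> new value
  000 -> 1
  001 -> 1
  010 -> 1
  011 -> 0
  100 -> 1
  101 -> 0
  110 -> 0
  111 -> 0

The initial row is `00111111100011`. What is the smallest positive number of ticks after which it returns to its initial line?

tick 1: 11000000011100
tick 2: 00111111100011

2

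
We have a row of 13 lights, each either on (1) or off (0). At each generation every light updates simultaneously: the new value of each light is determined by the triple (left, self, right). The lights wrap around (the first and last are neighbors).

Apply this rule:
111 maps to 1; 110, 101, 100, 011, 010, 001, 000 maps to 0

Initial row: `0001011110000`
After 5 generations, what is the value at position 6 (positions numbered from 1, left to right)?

0

0000001100000
0000000000000
0000000000000  (fixed point — unchanged through generation 5)
position 6 holds 0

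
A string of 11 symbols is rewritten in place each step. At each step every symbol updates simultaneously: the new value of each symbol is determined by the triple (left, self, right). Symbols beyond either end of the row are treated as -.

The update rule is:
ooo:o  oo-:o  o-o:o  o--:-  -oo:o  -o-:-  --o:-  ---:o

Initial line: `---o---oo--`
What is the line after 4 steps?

oo---o-oo-o
oo-o--oooo-
ooo---oooo-
ooo-o-oooo-

ooo-o-oooo-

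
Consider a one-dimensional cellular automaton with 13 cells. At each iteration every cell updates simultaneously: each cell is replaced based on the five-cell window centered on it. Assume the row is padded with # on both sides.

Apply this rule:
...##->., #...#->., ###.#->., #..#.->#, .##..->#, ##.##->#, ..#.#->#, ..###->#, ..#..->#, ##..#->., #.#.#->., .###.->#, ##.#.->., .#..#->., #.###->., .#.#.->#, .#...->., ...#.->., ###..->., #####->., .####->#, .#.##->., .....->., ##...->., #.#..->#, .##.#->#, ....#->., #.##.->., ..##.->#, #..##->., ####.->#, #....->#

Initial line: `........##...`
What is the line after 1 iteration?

.#......##...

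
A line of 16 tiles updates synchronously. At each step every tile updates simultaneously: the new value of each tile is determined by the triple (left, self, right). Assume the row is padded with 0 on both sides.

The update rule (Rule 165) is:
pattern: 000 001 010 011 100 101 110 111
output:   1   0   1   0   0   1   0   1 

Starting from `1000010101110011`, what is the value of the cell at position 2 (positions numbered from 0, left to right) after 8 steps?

1

1011011110100000
1100101101101111
0000110010010110
1110000010011000
0100111010000011
0100010110111000
0101011001010011
0111100001110000
position 2 holds 1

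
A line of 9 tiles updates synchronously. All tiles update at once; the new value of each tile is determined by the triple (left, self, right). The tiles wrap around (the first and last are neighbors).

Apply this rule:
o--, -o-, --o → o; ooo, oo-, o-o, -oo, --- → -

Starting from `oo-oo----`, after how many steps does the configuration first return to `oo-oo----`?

4

step 1: -----o--o
step 2: o---ooooo
step 3: -o-o-----
step 4: oo-oo----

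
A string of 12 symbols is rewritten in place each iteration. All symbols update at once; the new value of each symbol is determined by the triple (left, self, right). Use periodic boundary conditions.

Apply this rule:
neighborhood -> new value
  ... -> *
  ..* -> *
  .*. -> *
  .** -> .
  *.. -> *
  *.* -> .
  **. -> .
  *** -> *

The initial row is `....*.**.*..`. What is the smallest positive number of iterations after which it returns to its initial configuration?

5

iteration 1: *****....***
iteration 2: ****.****.**
iteration 3: ***...**...*
iteration 4: **.***..***.
iteration 5: ....*.**.*..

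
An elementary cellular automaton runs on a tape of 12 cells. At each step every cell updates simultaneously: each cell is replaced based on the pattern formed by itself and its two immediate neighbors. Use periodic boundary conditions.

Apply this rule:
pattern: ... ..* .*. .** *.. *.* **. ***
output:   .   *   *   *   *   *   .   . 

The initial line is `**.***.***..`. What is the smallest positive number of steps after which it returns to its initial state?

*.**..**..**
.**.***.***.
**.**..**..*
..**.***.***
***.**..**..
*..**.***.**
.***.**..**.
**..**.***.*
..***.**..**
***..**.***.
*..***.**..*
.***..**.***
**..***.**..
*.***..**.**
.**..***.**.
**.***..**.*
..**..***.**
***.***..**.
*..**..***.*
.***.***..**
**..**..***.
*.***.***..*
.**..**..***
**.***.***..

24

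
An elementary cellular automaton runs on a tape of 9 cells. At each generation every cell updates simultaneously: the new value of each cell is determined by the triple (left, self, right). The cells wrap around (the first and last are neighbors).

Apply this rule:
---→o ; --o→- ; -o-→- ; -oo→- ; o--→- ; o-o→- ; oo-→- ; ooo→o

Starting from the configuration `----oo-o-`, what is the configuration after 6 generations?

-o-------

ooo------
-o--oooo-
-----oo--
oooo----o
ooo--oo--
-o-------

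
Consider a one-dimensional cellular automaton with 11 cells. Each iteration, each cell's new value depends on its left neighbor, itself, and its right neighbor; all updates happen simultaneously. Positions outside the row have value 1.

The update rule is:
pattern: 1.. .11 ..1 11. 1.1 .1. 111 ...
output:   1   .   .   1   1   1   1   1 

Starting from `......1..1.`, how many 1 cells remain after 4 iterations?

iteration 1: 11111.11.11
iteration 2: 111111.11.1
iteration 3: 1111111.11.
iteration 4: 11111111.11
count of 1: 10

10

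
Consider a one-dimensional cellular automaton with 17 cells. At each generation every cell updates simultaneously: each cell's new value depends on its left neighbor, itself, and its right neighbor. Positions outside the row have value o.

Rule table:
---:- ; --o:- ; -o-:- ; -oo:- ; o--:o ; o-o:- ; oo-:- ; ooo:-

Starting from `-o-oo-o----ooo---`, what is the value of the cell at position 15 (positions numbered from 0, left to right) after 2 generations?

o

generation 1: -------o------o--
generation 2: o-------o------o-
position 15 holds o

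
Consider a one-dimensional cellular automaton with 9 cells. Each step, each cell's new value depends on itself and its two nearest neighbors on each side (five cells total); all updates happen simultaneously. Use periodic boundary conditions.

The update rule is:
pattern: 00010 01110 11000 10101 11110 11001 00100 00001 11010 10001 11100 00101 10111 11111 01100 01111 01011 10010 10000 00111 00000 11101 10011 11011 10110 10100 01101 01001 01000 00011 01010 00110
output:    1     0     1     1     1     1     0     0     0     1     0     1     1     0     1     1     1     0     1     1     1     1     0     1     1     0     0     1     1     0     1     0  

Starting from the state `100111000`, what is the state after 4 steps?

step 1: 010100111
step 2: 011010101
step 3: 110011111
step 4: 101011000

101011000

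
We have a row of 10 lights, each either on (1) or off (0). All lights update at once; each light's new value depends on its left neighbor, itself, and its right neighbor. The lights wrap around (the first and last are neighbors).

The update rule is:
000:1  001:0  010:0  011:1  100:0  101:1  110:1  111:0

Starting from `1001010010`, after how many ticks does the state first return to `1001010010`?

6

0000100001
0110001100
0110101101
1111011110
1001110011
1001010010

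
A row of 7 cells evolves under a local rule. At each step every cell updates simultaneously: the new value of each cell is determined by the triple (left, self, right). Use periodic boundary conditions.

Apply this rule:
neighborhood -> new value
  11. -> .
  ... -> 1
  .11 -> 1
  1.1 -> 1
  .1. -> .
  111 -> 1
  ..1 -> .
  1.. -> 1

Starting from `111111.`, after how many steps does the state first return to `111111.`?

7

11111.1
1111.11
111.111
11.1111
1.11111
.111111
111111.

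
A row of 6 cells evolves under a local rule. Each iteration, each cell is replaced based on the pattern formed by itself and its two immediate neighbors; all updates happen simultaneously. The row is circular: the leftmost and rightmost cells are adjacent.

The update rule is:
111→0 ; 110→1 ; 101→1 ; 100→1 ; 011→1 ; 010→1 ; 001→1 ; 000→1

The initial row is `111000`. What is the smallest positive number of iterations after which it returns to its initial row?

2

iteration 1: 101111
iteration 2: 111000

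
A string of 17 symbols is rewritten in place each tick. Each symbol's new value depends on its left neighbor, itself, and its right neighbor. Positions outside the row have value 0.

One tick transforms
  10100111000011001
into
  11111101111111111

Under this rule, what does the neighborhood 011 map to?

1

At position 5 the neighborhood is 011; the next row has 1 there.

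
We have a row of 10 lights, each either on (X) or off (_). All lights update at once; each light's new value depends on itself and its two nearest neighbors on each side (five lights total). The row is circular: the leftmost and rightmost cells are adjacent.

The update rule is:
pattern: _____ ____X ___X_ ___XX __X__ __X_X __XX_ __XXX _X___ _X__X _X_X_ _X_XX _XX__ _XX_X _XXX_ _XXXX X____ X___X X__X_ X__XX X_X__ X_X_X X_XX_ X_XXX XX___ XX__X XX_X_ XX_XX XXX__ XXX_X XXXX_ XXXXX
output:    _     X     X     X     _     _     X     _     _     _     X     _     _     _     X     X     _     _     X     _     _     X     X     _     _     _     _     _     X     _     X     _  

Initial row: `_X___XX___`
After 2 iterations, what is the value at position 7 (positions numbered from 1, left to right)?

X___XX___X
___XX___XX
position 7 holds _

_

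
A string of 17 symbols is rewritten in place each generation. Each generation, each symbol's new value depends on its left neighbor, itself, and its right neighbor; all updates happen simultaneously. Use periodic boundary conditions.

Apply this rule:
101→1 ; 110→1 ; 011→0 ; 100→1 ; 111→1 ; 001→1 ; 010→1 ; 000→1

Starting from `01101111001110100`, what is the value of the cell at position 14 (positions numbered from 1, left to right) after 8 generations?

1

10110111110111111
11011011111011111
11101101111101111
11110110111110111
11111011011111011
11111101101111101
11111110110111110
01111111011011111
position 14 holds 1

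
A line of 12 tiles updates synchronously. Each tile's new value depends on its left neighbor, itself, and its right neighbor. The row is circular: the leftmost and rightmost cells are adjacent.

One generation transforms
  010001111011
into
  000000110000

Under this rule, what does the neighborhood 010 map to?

At position 1 the neighborhood is 010; the next row has 0 there.

0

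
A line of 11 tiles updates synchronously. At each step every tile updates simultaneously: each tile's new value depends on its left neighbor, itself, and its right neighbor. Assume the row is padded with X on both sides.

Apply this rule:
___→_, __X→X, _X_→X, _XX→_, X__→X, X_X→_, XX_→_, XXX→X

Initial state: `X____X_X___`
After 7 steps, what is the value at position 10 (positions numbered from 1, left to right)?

_

_X__XX_XX_X
_XXX_______
__X_X_____X
XXX_XX___X_
XX____X_XX_
X_X__XX____
__XXX__X__X
position 10 holds _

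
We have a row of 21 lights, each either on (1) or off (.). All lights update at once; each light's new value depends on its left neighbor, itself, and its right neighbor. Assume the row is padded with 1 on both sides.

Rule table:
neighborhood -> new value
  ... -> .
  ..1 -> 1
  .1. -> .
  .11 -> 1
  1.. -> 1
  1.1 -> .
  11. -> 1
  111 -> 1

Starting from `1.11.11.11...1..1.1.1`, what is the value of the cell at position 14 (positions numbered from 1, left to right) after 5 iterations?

1

iteration 1: 1.11.11.111.1.11....1
iteration 2: 1.11.11.111...111..11
iteration 3: 1.11.11.1111.11111111
iteration 4: 1.11.11.1111.11111111  (fixed point — unchanged through iteration 5)
position 14 holds 1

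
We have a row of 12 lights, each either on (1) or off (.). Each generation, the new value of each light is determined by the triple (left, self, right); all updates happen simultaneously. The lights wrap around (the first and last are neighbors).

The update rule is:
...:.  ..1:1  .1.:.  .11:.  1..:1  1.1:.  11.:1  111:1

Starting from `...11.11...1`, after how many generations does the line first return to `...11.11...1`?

1.1.1..11.1.
.....11.1...
....1.1..1..
...1...11.1.
..1.1.1.1..1
11.......11.
.11.....1.1.
1.11...1...1
1..11.1.1.1.
.11.1.......
1.1..1......
...11.1....1
1.1.1..1..1.
.....11.11..
....1.1..11.
...1...11.11
1.1.1.1.1..1
1........11.
.1......1.1.
1.1....1...1
1..1..1.1.1.
.11.11......
1.1..11.....
...11.11...1

24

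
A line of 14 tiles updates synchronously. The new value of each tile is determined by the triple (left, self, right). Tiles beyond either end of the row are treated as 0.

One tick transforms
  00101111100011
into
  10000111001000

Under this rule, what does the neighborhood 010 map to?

At position 2 the neighborhood is 010; the next row has 0 there.

0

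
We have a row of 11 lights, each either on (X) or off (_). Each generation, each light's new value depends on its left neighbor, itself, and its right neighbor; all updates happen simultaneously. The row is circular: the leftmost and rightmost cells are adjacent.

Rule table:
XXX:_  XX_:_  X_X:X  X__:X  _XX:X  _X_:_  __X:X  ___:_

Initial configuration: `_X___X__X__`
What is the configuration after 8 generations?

X_X_X_X_X_X

generation 1: X_X_X_XX_X_
generation 2: _X_X_XX_X_X
generation 3: X_X_XX_X_X_
generation 4: _X_XX_X_X_X
generation 5: X_XX_X_X_X_
generation 6: _XX_X_X_X_X
generation 7: XX_X_X_X_X_
generation 8: X_X_X_X_X_X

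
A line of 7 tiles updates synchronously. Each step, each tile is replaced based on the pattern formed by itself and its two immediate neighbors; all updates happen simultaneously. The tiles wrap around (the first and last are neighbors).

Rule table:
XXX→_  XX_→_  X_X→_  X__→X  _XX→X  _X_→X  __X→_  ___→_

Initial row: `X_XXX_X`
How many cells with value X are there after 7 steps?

3

step 1: __X___X
step 2: X_XX__X
step 3: __X_X_X
step 4: X_X_X_X
step 5: __X_X_X  (repeats step 3; period 2)
step 7: __X_X_X
count of X: 3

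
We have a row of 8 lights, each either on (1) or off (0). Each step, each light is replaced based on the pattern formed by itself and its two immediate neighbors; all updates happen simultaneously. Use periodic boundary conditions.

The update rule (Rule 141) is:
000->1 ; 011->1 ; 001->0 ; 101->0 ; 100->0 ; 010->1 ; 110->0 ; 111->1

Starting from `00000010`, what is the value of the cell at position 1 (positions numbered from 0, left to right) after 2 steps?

1

step 1: 11111010
step 2: 11110010
position 1 holds 1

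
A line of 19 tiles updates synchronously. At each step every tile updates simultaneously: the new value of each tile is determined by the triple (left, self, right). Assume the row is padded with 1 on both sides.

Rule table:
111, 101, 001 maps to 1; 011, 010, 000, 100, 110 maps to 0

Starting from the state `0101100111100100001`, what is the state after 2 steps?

0100010100010000101

1010001011001000010
0100010100010000101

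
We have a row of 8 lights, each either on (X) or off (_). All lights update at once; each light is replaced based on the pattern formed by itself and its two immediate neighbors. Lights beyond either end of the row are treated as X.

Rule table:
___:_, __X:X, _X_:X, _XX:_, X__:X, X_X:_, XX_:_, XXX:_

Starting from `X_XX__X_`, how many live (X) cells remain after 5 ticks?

____XXX_
X__X____
_XXXX__X
_____XX_
X___X___
count of X: 2

2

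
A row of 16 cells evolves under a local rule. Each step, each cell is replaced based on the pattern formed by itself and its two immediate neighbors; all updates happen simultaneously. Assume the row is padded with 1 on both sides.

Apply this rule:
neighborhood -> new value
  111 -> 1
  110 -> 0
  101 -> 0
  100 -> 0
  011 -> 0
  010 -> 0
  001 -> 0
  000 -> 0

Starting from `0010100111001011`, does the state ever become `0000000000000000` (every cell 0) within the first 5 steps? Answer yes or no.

yes

step 1: 0000000010000001
step 2: 0000000000000000
all cells are 0 at step 2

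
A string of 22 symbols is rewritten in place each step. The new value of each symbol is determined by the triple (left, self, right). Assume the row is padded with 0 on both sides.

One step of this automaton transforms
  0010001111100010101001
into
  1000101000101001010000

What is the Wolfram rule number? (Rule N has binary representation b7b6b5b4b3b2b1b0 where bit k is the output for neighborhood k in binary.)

position 7: 111 → 0  (bit 7 = 0)
position 10: 110 → 1  (bit 6 = 1)
position 15: 101 → 1  (bit 5 = 1)
position 3: 100 → 0  (bit 4 = 0)
position 6: 011 → 1  (bit 3 = 1)
position 2: 010 → 0  (bit 2 = 0)
position 1: 001 → 0  (bit 1 = 0)
position 0: 000 → 1  (bit 0 = 1)
bits b7..b0 = 01101001 = 105

105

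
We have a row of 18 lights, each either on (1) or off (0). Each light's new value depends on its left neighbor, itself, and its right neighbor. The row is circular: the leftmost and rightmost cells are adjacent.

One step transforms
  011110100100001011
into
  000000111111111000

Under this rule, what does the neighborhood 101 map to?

0

At position 0 the neighborhood is 101; the next row has 0 there.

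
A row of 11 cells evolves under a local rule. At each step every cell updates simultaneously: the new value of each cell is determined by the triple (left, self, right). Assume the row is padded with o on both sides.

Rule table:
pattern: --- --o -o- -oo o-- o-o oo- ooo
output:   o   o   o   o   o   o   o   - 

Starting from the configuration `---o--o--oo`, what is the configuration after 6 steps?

---------oo

oooooooooo-
---------oo
oooooooooo-  (repeats step 1; period 2)
step 6: ---------oo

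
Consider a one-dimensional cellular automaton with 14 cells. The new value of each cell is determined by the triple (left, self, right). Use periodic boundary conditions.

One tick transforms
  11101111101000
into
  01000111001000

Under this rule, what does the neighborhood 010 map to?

1

At position 10 the neighborhood is 010; the next row has 1 there.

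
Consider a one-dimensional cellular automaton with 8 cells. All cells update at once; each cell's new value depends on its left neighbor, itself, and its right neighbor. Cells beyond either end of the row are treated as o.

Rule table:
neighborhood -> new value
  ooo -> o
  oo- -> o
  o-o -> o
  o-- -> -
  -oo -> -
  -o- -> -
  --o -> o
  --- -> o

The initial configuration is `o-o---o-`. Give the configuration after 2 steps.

oo--oo-o
oo-o-oo-

oo-o-oo-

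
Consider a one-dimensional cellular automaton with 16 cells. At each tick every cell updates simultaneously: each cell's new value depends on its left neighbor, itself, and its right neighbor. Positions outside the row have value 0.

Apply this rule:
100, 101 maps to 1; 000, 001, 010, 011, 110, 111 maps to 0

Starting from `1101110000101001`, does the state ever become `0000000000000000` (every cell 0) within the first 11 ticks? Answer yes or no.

0010001000010100
0001000100001010
0000100010000101
0000010001000010
0000001000100001
0000000100010000
0000000010001000
0000000001000100
0000000000100010
0000000000010001
0000000000001000
tick 11 is 0000000000001000, still not uniform 0

no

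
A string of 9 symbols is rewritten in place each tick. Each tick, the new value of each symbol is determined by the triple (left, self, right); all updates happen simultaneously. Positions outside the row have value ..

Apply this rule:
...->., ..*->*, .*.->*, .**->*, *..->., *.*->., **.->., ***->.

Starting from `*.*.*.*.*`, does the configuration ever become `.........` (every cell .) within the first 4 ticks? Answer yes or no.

*.*.*.*.*  (fixed point — unchanged through tick 4)
tick 4 is *.*.*.*.*, still not uniform .

no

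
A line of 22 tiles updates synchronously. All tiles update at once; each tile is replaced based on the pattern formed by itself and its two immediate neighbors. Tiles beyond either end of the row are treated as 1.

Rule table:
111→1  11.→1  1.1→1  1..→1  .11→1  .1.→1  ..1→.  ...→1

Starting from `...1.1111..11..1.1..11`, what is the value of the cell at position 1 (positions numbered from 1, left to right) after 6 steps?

1

11.1111111.111.1111.11
1111111111111111111111
1111111111111111111111  (fixed point — unchanged through step 6)
position 1 holds 1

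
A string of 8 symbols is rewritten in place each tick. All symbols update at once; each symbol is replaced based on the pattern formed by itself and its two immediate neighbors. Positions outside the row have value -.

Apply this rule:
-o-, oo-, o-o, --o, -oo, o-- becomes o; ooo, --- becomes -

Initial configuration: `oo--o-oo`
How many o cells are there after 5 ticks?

6

oooooooo
o------o
oo----oo
ooo--ooo
o-oooo-o
count of o: 6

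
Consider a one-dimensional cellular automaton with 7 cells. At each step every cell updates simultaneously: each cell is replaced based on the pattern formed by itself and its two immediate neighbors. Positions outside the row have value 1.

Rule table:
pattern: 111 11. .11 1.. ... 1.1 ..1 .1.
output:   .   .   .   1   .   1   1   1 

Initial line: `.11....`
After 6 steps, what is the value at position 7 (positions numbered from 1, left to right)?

.

step 1: 1..1..1
step 2: .11111.
step 3: 1.....1
step 4: .1...1.
step 5: 111.111
step 6: ...1...
position 7 holds .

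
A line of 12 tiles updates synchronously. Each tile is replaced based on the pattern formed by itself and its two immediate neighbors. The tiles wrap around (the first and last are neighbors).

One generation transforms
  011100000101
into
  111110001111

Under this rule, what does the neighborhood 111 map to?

At position 2 the neighborhood is 111; the next row has 1 there.

1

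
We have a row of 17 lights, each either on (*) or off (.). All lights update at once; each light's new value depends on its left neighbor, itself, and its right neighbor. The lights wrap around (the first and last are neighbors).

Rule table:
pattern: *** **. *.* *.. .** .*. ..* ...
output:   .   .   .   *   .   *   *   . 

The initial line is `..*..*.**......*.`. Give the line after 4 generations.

....*..*..*....*.

.*****...*....***
......*.***..*...
.....**....****..
....*..*..*....*.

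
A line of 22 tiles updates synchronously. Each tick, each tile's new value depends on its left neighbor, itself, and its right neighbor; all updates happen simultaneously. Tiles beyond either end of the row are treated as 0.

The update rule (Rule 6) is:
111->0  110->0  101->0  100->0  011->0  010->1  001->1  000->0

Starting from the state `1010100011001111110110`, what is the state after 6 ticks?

1010101100000000000000

1010100100010000000000
1010101100110000000000
1010100001000000000000
1010100011000000000000
1010100100000000000000
1010101100000000000000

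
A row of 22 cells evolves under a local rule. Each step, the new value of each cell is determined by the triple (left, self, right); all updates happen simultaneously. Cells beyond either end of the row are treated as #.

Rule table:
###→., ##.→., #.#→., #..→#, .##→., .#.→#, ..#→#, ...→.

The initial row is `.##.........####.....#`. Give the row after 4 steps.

#...###.###.#..#.....#

...#.......#....#...#.
#.###.....###..###.##.
.....#...#...##.......
#...###.###.#..#.....#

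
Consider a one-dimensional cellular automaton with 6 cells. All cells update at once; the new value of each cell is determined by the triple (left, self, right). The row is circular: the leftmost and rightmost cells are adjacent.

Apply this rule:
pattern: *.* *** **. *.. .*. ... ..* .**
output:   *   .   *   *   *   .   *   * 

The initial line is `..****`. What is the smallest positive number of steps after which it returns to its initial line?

***..*
..****

2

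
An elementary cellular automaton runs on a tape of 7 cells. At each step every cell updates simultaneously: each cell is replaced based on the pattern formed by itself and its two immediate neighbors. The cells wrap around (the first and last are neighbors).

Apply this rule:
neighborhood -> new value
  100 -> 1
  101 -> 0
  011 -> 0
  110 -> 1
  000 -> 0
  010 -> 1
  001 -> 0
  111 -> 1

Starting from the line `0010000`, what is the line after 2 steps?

0001100

0011000
0001100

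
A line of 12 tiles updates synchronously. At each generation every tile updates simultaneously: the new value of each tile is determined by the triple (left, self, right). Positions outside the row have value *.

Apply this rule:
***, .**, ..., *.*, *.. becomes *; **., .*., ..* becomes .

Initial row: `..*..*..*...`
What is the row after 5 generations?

*.*.*..*.***

generation 1: *..*..*..**.
generation 2: .*..*..*.*.*
generation 3: *.*..*..*.**
generation 4: .*.*..*..***
generation 5: *.*.*..*.***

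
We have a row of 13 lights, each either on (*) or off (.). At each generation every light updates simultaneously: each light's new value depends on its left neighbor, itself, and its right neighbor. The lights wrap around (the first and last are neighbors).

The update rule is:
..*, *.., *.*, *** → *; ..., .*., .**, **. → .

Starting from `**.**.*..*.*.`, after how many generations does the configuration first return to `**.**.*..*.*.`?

2

..*..*.**.*.*
**.**.*..*.*.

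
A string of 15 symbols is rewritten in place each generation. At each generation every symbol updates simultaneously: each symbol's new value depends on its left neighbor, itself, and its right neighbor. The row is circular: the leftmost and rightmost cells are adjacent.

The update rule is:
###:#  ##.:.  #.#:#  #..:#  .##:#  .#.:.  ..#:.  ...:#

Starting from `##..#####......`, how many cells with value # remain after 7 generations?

#.#.####.#####.
.#.####.#####.#
#.####.#####.#.
.####.#####.#.#
####.#####.#.#.
###.#####.#.#.#
##.#####.#.#.##
count of #: 11

11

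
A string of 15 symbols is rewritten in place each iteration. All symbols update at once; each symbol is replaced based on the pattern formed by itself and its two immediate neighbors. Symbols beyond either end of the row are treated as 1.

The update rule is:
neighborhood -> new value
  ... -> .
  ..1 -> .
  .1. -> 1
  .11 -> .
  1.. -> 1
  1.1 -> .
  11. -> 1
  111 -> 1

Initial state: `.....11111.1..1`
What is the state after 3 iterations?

1.....1111.11..
11.....111..11.
111.....111..1.

111.....111..1.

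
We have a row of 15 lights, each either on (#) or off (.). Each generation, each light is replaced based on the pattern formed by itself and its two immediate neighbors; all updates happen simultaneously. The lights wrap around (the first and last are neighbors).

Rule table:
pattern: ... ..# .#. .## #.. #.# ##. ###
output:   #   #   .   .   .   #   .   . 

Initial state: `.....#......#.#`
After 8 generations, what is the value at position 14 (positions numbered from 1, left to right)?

.

.####..#####.#.
#.....#.....#..
..####..####..#
.#.....#.....#.
#..####..####..
..#.....#.....#
.#..####..####.
#..#.....#.....
position 14 holds .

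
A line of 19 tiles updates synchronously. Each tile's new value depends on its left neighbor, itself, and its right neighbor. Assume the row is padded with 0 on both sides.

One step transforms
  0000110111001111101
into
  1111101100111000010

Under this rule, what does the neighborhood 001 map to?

At position 3 the neighborhood is 001; the next row has 1 there.

1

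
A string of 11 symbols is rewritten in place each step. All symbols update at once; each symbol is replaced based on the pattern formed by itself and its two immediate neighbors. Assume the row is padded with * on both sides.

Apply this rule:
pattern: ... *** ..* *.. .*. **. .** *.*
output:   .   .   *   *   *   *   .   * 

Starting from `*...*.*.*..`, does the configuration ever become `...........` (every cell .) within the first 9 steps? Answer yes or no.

no

**.********
.**........
*.**......*
**.**....*.
.**.**..***
*.**.***...
**.**..**.*
.**.***.**.
*.**..**.**
step 9 is *.**..**.**, still not uniform .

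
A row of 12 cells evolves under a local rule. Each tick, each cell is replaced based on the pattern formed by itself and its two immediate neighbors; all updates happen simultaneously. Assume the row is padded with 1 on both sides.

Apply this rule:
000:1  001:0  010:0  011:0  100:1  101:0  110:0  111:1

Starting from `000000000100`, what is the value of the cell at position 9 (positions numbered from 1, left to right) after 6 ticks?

0

111111110010
111111101000
111111000110
111110110000
111100001110
111011100100
position 9 holds 0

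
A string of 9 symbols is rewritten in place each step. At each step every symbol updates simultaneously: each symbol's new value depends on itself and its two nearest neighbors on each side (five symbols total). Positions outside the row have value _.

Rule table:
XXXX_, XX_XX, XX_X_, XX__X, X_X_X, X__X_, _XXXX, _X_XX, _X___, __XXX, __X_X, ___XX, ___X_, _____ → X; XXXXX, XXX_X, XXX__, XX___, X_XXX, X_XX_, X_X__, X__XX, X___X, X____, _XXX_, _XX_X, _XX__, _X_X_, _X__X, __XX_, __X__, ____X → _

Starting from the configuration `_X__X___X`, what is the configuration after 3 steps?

X__X_X_X_
__XX_X__X
_X__X__X_

_X__X__X_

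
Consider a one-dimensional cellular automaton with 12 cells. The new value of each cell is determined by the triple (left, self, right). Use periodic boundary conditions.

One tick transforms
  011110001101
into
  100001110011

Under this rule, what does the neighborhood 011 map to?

At position 1 the neighborhood is 011; the next row has 0 there.

0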